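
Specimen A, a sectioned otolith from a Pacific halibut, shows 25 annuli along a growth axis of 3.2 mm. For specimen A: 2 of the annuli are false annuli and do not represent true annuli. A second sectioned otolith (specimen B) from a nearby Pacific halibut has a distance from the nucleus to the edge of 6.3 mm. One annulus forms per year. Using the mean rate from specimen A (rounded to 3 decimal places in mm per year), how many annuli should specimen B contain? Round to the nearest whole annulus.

45 annuli

Specimen A: true annulus count = 25 − 2 = 23.
A: 3.2 mm over 23 years gives 3.2 / 23 ≈ 0.139 mm/year.
B spans 6.3 / 0.139 = 45.32 years ≈ 45 annuli.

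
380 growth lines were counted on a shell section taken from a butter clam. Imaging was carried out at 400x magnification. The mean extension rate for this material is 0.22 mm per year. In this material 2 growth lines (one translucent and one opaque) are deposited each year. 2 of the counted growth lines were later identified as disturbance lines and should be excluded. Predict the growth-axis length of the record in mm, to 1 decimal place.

Correcting the raw count gives 380 − 2 = 378 true growth lines.
378 growth lines at 2 per year is 378 / 2 = 189 years.
189 years at 0.22 mm/year gives 0.22 × 189 = 41.6 mm.

41.6 mm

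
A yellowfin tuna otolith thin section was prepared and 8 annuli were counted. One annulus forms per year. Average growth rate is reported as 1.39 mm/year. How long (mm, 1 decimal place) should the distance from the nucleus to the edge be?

11.1 mm

8 years of growth are recorded.
8 years at 1.39 mm/year gives 1.39 × 8 = 11.1 mm.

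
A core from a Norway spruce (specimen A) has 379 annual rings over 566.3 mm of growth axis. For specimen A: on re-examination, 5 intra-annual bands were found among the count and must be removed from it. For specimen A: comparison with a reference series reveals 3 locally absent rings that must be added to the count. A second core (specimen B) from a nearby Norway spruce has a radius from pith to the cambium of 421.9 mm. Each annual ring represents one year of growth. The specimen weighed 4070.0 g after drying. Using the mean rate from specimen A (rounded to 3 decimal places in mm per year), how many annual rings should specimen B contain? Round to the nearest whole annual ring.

Specimen A: after corrections the count is 379 − 5 + 3 = 377 annual rings.
A: Extension rate ≈ 566.3 / 377 = 1.502 mm per year.
B spans 421.9 / 1.502 = 280.89 years ≈ 281 annual rings.

281 annual rings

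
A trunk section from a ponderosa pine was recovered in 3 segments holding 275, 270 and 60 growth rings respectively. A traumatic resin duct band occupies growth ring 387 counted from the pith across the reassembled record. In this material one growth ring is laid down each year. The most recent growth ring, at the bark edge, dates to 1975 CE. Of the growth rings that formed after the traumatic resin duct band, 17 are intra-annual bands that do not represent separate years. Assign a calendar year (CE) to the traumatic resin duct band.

1774 CE

Total growth rings = 275 + 270 + 60 = 605.
The traumatic resin duct band sits at growth ring 387 from the pith, so 605 − 387 = 218 growth rings formed after it.
Excluding 17 false growth rings: 218 − 17 = 201.
The growth ring at the bark edge is 1975 CE, so the traumatic resin duct band dates to 1975 − 201 = 1774 CE.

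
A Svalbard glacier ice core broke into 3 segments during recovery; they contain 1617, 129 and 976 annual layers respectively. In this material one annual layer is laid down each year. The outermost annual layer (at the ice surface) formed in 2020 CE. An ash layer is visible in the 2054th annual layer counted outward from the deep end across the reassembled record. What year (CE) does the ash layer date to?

Total annual layers = 1617 + 129 + 976 = 2722.
2722 − 2054 = 668 annual layers lie beyond the ash layer toward the ice surface.
The annual layer at the ice surface is 2020 CE, so the ash layer dates to 2020 − 668 = 1352 CE.

1352 CE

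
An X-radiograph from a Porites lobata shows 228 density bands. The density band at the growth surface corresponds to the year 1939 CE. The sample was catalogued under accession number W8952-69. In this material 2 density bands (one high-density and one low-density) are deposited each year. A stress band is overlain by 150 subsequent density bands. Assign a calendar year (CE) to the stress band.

There are 150 density bands younger than the stress band.
Dividing by 2 density bands per year: 150 / 2 = 75 years.
The density band at the growth surface is 1939 CE, so the stress band dates to 1939 − 75 = 1864 CE.

1864 CE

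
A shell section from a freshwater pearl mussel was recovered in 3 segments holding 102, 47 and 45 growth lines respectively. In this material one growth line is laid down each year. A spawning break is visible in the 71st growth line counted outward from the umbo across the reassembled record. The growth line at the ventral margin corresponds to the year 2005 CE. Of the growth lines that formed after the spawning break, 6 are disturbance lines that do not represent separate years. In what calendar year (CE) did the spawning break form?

Total growth lines = 102 + 47 + 45 = 194.
Between growth line 71 and the ventral margin there are 194 − 71 = 123 growth lines.
Removing the 6 false growth lines leaves 123 − 6 = 117 true growth lines beyond the spawning break.
The growth line at the ventral margin is 2005 CE, so the spawning break dates to 2005 − 117 = 1888 CE.

1888 CE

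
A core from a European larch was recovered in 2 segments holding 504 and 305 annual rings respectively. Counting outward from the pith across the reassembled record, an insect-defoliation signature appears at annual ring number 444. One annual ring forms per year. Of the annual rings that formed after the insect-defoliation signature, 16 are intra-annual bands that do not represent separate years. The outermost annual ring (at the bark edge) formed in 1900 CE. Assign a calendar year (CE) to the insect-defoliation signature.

Total annual rings = 504 + 305 = 809.
The insect-defoliation signature sits at annual ring 444 from the pith, so 809 − 444 = 365 annual rings formed after it.
Excluding 16 false annual rings: 365 − 16 = 349.
The annual ring at the bark edge is 1900 CE, so the insect-defoliation signature dates to 1900 − 349 = 1551 CE.

1551 CE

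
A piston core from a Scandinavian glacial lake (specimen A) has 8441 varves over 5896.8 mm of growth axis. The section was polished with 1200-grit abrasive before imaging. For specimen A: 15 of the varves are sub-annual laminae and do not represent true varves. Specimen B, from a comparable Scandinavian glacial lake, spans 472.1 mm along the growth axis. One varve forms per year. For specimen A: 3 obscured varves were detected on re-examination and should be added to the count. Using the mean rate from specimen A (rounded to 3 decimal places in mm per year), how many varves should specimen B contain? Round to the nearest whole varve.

Specimen A: true varve count = 8441 − 15 + 3 = 8429.
A: 5896.8 mm over 8429 years gives 5896.8 / 8429 ≈ 0.700 mm/yr.
Specimen B: 472.1 mm / 0.700 mm per year = 674.43 years ≈ 674 varves.

674 varves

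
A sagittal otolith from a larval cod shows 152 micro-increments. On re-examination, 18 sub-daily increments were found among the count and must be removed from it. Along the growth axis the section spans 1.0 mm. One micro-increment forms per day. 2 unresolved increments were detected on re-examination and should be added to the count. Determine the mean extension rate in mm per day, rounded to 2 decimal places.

Correcting the raw count gives 152 − 18 + 2 = 136 true micro-increments.
1.0 mm over 136 days gives 1.0 / 136 ≈ 0.01 mm per day.

0.01 mm per day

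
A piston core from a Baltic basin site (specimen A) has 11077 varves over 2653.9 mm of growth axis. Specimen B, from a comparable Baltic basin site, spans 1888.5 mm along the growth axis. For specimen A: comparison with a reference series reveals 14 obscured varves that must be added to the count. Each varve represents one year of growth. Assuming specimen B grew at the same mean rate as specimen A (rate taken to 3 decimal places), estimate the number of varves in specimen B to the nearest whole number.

Specimen A: true varve count = 11077 + 14 = 11091.
A: Extension rate ≈ 2653.9 / 11091 = 0.239 mm/yr.
B spans 1888.5 / 0.239 = 7901.67 years ≈ 7902 varves.

7902 varves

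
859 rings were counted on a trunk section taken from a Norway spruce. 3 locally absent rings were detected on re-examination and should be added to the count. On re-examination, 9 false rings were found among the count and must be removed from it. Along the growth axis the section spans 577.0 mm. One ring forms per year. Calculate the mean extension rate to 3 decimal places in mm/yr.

0.676 mm/yr

Adjusted count: 859 − 9 + 3 = 853 rings.
Mean rate = 577.0 mm / 853 years ≈ 0.676 mm/yr.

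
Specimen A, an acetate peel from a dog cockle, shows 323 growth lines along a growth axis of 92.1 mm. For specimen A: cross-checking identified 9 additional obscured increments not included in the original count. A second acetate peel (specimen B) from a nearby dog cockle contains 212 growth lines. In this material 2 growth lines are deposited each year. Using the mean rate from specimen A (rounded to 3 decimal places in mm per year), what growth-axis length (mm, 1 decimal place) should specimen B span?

58.8 mm

Specimen A: adjusted count: 323 + 9 = 332 growth lines.
Specimen A: 332 growth lines at 2 per year is 332 / 2 = 166 years.
A: 92.1 mm over 166 years gives 92.1 / 166 ≈ 0.555 mm per year.
Specimen B: dividing by 2 growth lines per year: 212 / 2 = 106 years. Length of B = 0.555 × 106 = 58.8 mm.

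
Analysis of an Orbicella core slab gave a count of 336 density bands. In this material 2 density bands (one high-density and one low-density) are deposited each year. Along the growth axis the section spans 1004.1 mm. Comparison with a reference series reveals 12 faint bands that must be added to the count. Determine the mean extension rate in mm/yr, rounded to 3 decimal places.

5.771 mm/yr

True density band count = 336 + 12 = 348.
With 2 density bands per year, 348 / 2 = 174 years.
Extension rate ≈ 1004.1 / 174 = 5.771 mm/yr.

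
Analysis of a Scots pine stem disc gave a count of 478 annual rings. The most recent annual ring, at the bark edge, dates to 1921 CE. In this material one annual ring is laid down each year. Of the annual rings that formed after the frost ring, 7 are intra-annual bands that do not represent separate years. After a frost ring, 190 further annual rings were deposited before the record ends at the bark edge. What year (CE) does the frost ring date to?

190 annual rings post-date the frost ring.
Excluding 7 false annual rings: 190 − 7 = 183.
The annual ring at the bark edge is 1921 CE, so the frost ring dates to 1921 − 183 = 1738 CE.

1738 CE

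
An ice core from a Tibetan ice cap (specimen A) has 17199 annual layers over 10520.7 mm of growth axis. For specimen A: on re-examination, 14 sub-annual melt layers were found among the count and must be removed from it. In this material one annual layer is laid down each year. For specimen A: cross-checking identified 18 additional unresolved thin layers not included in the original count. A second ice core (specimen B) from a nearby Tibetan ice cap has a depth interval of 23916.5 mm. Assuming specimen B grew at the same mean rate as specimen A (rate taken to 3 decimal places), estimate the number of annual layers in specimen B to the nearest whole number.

39079 annual layers

Specimen A: correcting the raw count gives 17199 − 14 + 18 = 17203 true annual layers.
A: Extension rate ≈ 10520.7 / 17203 = 0.612 mm per year.
B spans 23916.5 / 0.612 = 39079.25 years ≈ 39079 annual layers.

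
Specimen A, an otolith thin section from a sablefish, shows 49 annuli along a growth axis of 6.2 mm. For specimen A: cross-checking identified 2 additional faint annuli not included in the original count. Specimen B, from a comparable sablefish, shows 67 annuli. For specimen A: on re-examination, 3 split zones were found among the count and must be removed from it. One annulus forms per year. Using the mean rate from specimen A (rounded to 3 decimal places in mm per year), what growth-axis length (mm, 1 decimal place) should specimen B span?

Specimen A: adjusted count: 49 − 3 + 2 = 48 annuli.
A: Extension rate ≈ 6.2 / 48 = 0.129 mm per year.
For B, 0.129 mm/year × 67 years = 8.6 mm.

8.6 mm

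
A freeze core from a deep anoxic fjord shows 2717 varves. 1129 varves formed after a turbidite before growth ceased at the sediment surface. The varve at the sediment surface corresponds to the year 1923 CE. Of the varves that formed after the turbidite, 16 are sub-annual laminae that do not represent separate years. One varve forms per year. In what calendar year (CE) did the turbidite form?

810 CE

There are 1129 varves younger than the turbidite.
1129 − 16 false = 1113 true varves after the turbidite.
1923 − 1113 = 810 CE.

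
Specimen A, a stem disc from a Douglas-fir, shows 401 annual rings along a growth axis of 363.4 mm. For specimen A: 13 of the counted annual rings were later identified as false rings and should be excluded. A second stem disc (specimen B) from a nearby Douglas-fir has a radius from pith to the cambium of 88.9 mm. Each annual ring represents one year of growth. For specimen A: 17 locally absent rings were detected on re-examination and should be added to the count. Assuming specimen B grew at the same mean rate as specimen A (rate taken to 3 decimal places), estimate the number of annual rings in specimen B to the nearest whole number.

Specimen A: adjusted count: 401 − 13 + 17 = 405 annual rings.
A: 363.4 mm over 405 years gives 363.4 / 405 ≈ 0.897 mm per year.
B spans 88.9 / 0.897 = 99.11 years ≈ 99 annual rings.

99 annual rings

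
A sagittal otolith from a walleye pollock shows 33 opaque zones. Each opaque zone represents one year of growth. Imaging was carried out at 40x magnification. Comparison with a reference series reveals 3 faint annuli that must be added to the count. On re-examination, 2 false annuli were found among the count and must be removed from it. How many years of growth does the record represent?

34 years

True opaque zone count = 33 − 2 + 3 = 34.
With a one-to-one opaque zone periodicity this is 34 years.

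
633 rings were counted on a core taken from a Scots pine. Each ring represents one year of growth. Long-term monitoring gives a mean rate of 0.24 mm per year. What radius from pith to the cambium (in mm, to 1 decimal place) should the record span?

The record spans 633 years at 0.24 mm per year.
Predicted length = 0.24 mm/year × 633 years = 151.9 mm.

151.9 mm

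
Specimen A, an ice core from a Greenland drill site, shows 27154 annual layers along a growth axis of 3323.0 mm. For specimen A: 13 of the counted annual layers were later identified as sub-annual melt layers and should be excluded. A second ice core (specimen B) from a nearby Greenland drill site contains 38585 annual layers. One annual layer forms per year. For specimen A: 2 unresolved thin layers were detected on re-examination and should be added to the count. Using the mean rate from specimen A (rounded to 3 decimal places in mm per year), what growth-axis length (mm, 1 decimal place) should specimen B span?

Specimen A: adjusted count: 27154 − 13 + 2 = 27143 annual layers.
A: 3323.0 mm over 27143 years gives 3323.0 / 27143 ≈ 0.122 mm/yr.
B's length ≈ 0.122 × 38585 = 4707.4 mm.

4707.4 mm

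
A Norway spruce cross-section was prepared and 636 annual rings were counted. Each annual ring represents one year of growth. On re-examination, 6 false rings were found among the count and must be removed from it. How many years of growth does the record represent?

True annual ring count = 636 − 6 = 630.
One annual ring per year makes the duration 630 years.

630 years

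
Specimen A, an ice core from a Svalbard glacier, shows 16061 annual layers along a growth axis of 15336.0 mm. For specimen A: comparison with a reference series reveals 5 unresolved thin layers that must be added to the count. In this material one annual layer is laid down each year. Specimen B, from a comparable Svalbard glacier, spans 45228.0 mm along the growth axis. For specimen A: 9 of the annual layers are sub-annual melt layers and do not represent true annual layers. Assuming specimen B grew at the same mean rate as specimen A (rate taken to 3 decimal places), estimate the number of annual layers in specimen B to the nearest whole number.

Specimen A: after corrections the count is 16061 − 9 + 5 = 16057 annual layers.
A: Extension rate ≈ 15336.0 / 16057 = 0.955 mm/yr.
For B, 45228.0 / 0.955 = 47359.16 years ≈ 47359 annual layers.

47359 annual layers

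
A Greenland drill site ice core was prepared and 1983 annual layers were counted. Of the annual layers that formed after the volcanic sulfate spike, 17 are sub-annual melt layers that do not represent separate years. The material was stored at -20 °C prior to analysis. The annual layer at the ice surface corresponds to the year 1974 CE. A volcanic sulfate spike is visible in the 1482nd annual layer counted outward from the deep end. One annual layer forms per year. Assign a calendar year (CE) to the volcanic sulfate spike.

1490 CE

Between annual layer 1482 and the ice surface there are 1983 − 1482 = 501 annual layers.
501 − 17 false = 484 true annual layers after the volcanic sulfate spike.
Counting back 484 years from 1974 CE places the volcanic sulfate spike in 1974 − 484 = 1490 CE.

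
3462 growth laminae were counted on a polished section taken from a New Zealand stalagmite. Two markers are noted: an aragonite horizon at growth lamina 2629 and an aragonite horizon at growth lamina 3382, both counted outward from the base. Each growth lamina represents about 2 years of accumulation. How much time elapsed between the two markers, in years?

1506 years

3382 − 2629 = 753 growth laminae lie between the two events.
753 growth laminae at 2 years each span 753 × 2 = 1506 years.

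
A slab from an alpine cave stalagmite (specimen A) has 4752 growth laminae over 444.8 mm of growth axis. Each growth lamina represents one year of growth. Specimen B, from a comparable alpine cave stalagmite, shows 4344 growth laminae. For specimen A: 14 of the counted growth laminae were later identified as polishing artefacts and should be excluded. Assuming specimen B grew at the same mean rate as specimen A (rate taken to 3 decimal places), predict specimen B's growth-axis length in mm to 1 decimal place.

408.3 mm

Specimen A: true growth lamina count = 4752 − 14 = 4738.
A: Extension rate ≈ 444.8 / 4738 = 0.094 mm/yr.
B's length ≈ 0.094 × 4344 = 408.3 mm.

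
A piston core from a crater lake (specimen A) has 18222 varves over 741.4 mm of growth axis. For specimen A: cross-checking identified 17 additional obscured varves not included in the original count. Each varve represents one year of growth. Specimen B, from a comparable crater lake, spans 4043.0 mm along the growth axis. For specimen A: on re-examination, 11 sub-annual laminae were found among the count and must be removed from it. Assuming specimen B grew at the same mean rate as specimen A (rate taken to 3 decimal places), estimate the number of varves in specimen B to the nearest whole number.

98610 varves

Specimen A: correcting the raw count gives 18222 − 11 + 17 = 18228 true varves.
A: Mean rate = 741.4 mm / 18228 years ≈ 0.041 mm/yr.
For B, 4043.0 / 0.041 = 98609.76 years ≈ 98610 varves.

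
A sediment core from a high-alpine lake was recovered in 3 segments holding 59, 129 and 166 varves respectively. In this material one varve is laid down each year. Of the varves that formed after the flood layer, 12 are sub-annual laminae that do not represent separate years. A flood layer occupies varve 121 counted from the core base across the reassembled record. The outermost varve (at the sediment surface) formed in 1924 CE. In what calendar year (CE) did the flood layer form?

1703 CE

Total varves = 59 + 129 + 166 = 354.
354 − 121 = 233 varves lie beyond the flood layer toward the sediment surface.
Excluding 12 false varves: 233 − 12 = 221.
1924 − 221 = 1703 CE.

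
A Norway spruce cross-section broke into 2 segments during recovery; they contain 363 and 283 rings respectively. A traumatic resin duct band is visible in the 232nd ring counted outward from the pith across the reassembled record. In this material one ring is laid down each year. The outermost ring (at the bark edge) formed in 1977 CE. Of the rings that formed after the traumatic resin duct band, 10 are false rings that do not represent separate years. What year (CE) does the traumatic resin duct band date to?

Total rings = 363 + 283 = 646.
646 − 232 = 414 rings lie beyond the traumatic resin duct band toward the bark edge.
Excluding 10 false rings: 414 − 10 = 404.
1977 − 404 = 1573 CE.

1573 CE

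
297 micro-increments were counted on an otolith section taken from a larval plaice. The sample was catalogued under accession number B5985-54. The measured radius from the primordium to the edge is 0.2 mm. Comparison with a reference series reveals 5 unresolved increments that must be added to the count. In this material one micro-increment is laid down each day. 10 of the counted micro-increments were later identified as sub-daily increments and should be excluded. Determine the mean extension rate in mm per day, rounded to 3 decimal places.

After corrections the count is 297 − 10 + 5 = 292 micro-increments.
Mean rate = 0.2 mm / 292 days ≈ 0.001 mm per day.

0.001 mm per day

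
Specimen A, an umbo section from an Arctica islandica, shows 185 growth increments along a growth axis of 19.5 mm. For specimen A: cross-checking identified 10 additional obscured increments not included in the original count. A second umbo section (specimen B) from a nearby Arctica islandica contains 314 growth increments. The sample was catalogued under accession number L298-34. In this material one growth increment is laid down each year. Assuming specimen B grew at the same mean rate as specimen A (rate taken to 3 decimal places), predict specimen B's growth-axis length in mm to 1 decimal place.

31.4 mm

Specimen A: correcting the raw count gives 185 + 10 = 195 true growth increments.
A: Extension rate ≈ 19.5 / 195 = 0.100 mm/yr.
B's length ≈ 0.100 × 314 = 31.4 mm.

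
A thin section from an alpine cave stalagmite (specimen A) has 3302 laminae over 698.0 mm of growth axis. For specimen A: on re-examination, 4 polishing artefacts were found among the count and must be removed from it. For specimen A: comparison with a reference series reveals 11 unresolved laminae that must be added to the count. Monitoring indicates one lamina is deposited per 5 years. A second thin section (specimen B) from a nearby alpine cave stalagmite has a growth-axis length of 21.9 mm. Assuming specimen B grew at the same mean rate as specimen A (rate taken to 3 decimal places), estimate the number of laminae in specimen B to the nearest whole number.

Specimen A: true lamina count = 3302 − 4 + 11 = 3309.
Specimen A: at 5 years per lamina, 3309 × 5 = 16545 years.
A: Mean rate = 698.0 mm / 16545 years ≈ 0.042 mm per year.
Specimen B: 21.9 mm / 0.042 mm per year = 521.43 years; at 5 years per lamina that is 521.43 / 5 ≈ 104 laminae.

104 laminae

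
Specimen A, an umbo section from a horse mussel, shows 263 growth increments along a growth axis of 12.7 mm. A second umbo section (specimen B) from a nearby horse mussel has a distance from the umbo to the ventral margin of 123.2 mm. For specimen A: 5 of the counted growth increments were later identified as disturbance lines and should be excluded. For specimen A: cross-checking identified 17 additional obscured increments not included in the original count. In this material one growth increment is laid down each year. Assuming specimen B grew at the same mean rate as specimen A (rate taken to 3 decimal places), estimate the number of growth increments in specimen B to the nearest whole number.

Specimen A: correcting the raw count gives 263 − 5 + 17 = 275 true growth increments.
A: Extension rate ≈ 12.7 / 275 = 0.046 mm/yr.
Specimen B: 123.2 mm / 0.046 mm per year = 2678.26 years ≈ 2678 growth increments.

2678 growth increments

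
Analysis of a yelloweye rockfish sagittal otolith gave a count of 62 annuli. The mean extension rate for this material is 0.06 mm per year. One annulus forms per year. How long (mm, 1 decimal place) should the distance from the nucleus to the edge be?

The record spans 62 years at 0.06 mm per year.
Length ≈ 0.06 × 62 = 3.7 mm.

3.7 mm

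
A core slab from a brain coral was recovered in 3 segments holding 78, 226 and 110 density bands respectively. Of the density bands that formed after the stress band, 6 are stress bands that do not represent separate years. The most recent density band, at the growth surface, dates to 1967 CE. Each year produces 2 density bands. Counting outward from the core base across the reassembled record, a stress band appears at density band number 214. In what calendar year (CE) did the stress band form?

Total density bands = 78 + 226 + 110 = 414.
414 − 214 = 200 density bands lie beyond the stress band toward the growth surface.
200 − 6 false = 194 true density bands after the stress band.
With 2 density bands per year, 194 / 2 = 97 years.
1967 − 97 = 1870 CE.

1870 CE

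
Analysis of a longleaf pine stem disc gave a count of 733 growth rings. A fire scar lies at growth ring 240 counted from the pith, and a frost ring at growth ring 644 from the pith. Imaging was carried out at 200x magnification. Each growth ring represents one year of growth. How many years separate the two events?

The two markers are separated by 644 − 240 = 404 growth rings.
One growth ring per year makes the interval 404 years.

404 years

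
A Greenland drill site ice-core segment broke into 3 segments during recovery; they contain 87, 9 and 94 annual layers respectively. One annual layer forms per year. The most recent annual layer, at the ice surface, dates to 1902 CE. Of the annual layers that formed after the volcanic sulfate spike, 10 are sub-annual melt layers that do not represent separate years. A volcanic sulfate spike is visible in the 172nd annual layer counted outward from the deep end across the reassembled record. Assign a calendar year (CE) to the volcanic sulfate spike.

Total annual layers = 87 + 9 + 94 = 190.
The volcanic sulfate spike sits at annual layer 172 from the deep end, so 190 − 172 = 18 annual layers formed after it.
Removing the 10 false annual layers leaves 18 − 10 = 8 true annual layers beyond the volcanic sulfate spike.
The annual layer at the ice surface is 1902 CE, so the volcanic sulfate spike dates to 1902 − 8 = 1894 CE.

1894 CE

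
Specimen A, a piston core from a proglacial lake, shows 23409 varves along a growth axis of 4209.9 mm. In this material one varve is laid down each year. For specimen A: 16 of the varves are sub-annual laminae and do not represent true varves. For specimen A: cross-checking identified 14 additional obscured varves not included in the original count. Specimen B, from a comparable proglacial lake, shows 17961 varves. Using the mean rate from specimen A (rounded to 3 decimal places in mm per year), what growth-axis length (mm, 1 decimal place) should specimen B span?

Specimen A: adjusted count: 23409 − 16 + 14 = 23407 varves.
A: Mean rate = 4209.9 mm / 23407 years ≈ 0.180 mm/yr.
B's length ≈ 0.180 × 17961 = 3233.0 mm.

3233.0 mm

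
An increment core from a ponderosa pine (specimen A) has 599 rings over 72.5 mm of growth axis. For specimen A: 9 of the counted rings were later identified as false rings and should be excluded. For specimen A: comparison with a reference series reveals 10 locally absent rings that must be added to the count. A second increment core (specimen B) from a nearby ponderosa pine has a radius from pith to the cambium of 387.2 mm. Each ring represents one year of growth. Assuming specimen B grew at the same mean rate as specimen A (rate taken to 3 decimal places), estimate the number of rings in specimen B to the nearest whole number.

Specimen A: adjusted count: 599 − 9 + 10 = 600 rings.
A: Extension rate ≈ 72.5 / 600 = 0.121 mm/yr.
Specimen B: 387.2 mm / 0.121 mm per year = 3200.00 years ≈ 3200 rings.

3200 rings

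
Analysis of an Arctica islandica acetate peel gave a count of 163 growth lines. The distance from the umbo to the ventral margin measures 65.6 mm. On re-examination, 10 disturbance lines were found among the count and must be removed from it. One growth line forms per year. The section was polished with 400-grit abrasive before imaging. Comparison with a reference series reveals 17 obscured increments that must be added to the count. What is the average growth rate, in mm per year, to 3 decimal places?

Adjusted count: 163 − 10 + 17 = 170 growth lines.
Mean rate = 65.6 mm / 170 years ≈ 0.386 mm per year.

0.386 mm per year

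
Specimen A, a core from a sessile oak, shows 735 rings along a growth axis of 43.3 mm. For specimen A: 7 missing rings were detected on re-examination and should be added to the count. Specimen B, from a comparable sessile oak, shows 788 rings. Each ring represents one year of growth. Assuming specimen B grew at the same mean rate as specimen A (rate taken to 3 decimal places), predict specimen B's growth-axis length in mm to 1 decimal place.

45.7 mm

Specimen A: true ring count = 735 + 7 = 742.
A: 43.3 mm over 742 years gives 43.3 / 742 ≈ 0.058 mm per year.
B's length ≈ 0.058 × 788 = 45.7 mm.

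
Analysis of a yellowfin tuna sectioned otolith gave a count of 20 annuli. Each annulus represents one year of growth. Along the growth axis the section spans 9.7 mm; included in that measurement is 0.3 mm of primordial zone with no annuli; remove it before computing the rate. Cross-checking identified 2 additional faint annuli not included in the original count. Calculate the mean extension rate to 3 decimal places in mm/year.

0.427 mm/year

True annulus count = 20 + 2 = 22.
The growth record spans 9.7 − 0.3 = 9.4 mm.
Mean rate = 9.4 mm / 22 years ≈ 0.427 mm/year.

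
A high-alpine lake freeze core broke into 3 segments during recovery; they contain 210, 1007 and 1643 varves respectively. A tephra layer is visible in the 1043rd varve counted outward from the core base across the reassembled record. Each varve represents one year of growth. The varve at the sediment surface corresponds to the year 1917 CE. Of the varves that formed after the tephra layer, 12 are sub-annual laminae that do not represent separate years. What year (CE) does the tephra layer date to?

Total varves = 210 + 1007 + 1643 = 2860.
2860 − 1043 = 1817 varves lie beyond the tephra layer toward the sediment surface.
1817 − 12 false = 1805 true varves after the tephra layer.
Counting back 1805 years from 1917 CE places the tephra layer in 1917 − 1805 = 112 CE.

112 CE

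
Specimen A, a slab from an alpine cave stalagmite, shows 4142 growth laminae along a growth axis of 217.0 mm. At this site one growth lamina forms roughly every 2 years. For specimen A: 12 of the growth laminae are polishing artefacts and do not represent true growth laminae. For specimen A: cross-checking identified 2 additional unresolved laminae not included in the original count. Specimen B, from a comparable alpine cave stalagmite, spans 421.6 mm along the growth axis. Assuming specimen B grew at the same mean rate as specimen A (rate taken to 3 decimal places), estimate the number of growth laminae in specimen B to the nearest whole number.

8108 growth laminae

Specimen A: correcting the raw count gives 4142 − 12 + 2 = 4132 true growth laminae.
Specimen A: at 2 years per growth lamina, 4132 × 2 = 8264 years.
A: Extension rate ≈ 217.0 / 8264 = 0.026 mm/yr.
Specimen B: 421.6 mm / 0.026 mm per year = 16215.38 years; at 2 years per growth lamina that is 16215.38 / 2 ≈ 8108 growth laminae.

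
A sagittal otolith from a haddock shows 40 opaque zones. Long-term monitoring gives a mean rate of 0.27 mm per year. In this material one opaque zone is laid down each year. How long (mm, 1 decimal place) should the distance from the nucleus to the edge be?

The record spans 40 years at 0.27 mm per year.
40 years at 0.27 mm/year gives 0.27 × 40 = 10.8 mm.

10.8 mm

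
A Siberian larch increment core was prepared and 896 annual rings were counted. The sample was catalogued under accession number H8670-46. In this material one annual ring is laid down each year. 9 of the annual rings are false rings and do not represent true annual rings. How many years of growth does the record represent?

Correcting the raw count gives 896 − 9 = 887 true annual rings.
One annual ring per year makes the duration 887 years.

887 years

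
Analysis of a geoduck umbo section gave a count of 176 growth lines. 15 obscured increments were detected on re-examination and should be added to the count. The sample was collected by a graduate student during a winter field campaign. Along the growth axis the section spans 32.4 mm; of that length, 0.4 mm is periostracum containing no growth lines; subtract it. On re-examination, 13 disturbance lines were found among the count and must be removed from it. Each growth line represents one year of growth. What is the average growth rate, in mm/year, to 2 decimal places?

True growth line count = 176 − 13 + 15 = 178.
Removing the 0.4 mm offcut leaves 32.4 − 0.4 = 32.0 mm.
Mean rate = 32.0 mm / 178 years ≈ 0.18 mm/year.

0.18 mm/year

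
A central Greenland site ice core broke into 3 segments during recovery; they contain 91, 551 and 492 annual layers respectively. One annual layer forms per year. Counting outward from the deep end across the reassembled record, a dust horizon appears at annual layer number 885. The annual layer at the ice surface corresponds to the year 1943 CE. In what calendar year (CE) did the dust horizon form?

1694 CE

Total annual layers = 91 + 551 + 492 = 1134.
The dust horizon sits at annual layer 885 from the deep end, so 1134 − 885 = 249 annual layers formed after it.
1943 − 249 = 1694 CE.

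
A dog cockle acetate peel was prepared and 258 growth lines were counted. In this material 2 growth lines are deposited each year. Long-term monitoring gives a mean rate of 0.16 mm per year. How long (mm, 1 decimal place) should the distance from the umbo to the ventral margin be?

258 growth lines at 2 per year is 258 / 2 = 129 years.
129 years at 0.16 mm/year gives 0.16 × 129 = 20.6 mm.

20.6 mm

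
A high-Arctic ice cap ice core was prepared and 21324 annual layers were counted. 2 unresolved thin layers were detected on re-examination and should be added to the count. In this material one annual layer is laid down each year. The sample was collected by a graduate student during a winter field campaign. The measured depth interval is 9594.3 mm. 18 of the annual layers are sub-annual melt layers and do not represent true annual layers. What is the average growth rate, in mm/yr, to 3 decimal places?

0.450 mm/yr

Adjusted count: 21324 − 18 + 2 = 21308 annual layers.
9594.3 mm over 21308 years gives 9594.3 / 21308 ≈ 0.450 mm/yr.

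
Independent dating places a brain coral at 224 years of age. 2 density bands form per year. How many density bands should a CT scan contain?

224 years at 2 density bands per year gives 224 × 2 = 448 density bands.
So 448 density bands should be present.

448 density bands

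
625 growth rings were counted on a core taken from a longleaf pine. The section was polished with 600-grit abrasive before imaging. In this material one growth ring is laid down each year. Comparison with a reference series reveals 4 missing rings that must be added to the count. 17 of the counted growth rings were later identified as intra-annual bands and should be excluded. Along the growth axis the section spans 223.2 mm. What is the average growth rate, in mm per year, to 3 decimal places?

Adjusted count: 625 − 17 + 4 = 612 growth rings.
Extension rate ≈ 223.2 / 612 = 0.365 mm per year.

0.365 mm per year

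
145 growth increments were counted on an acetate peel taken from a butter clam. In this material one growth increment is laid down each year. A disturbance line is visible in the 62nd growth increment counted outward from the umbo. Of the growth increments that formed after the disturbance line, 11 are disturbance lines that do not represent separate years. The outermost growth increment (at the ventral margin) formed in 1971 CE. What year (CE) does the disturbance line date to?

The disturbance line sits at growth increment 62 from the umbo, so 145 − 62 = 83 growth increments formed after it.
Excluding 11 false growth increments: 83 − 11 = 72.
1971 − 72 = 1899 CE.

1899 CE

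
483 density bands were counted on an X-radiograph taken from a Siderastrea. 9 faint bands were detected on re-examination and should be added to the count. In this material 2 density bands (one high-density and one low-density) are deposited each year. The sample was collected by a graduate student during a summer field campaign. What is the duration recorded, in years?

246 years

Adjusted count: 483 + 9 = 492 density bands.
Dividing by 2 density bands per year: 492 / 2 = 246 years.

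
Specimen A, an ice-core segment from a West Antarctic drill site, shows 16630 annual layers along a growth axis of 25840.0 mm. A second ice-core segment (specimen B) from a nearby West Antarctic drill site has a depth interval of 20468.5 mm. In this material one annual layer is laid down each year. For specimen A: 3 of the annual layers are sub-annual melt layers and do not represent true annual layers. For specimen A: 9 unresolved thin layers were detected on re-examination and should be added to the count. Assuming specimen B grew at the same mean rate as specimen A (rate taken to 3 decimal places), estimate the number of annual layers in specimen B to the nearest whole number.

Specimen A: adjusted count: 16630 − 3 + 9 = 16636 annual layers.
A: Extension rate ≈ 25840.0 / 16636 = 1.553 mm per year.
B spans 20468.5 / 1.553 = 13179.97 years ≈ 13180 annual layers.

13180 annual layers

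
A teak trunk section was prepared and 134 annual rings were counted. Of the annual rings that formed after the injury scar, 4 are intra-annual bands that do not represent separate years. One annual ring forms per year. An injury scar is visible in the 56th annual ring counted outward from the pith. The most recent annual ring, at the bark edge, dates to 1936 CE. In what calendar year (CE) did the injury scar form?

1862 CE

134 − 56 = 78 annual rings lie beyond the injury scar toward the bark edge.
Removing the 4 false annual rings leaves 78 − 4 = 74 true annual rings beyond the injury scar.
Counting back 74 years from 1936 CE places the injury scar in 1936 − 74 = 1862 CE.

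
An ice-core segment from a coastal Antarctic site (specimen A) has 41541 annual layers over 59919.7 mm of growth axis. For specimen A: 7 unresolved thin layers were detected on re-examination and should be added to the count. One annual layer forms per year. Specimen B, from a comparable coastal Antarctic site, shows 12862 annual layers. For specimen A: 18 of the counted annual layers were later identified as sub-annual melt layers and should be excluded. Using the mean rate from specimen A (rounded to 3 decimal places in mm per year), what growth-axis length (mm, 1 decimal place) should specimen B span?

Specimen A: after corrections the count is 41541 − 18 + 7 = 41530 annual layers.
A: Mean rate = 59919.7 mm / 41530 years ≈ 1.443 mm per year.
B's length ≈ 1.443 × 12862 = 18559.9 mm.

18559.9 mm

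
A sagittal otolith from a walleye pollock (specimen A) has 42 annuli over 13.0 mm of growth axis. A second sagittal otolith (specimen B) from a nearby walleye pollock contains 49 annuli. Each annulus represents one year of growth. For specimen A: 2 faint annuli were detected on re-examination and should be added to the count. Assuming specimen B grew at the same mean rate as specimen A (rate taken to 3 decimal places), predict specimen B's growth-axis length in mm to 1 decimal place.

14.5 mm

Specimen A: after corrections the count is 42 + 2 = 44 annuli.
A: Mean rate = 13.0 mm / 44 years ≈ 0.295 mm per year.
For B, 0.295 mm/year × 49 years = 14.5 mm.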